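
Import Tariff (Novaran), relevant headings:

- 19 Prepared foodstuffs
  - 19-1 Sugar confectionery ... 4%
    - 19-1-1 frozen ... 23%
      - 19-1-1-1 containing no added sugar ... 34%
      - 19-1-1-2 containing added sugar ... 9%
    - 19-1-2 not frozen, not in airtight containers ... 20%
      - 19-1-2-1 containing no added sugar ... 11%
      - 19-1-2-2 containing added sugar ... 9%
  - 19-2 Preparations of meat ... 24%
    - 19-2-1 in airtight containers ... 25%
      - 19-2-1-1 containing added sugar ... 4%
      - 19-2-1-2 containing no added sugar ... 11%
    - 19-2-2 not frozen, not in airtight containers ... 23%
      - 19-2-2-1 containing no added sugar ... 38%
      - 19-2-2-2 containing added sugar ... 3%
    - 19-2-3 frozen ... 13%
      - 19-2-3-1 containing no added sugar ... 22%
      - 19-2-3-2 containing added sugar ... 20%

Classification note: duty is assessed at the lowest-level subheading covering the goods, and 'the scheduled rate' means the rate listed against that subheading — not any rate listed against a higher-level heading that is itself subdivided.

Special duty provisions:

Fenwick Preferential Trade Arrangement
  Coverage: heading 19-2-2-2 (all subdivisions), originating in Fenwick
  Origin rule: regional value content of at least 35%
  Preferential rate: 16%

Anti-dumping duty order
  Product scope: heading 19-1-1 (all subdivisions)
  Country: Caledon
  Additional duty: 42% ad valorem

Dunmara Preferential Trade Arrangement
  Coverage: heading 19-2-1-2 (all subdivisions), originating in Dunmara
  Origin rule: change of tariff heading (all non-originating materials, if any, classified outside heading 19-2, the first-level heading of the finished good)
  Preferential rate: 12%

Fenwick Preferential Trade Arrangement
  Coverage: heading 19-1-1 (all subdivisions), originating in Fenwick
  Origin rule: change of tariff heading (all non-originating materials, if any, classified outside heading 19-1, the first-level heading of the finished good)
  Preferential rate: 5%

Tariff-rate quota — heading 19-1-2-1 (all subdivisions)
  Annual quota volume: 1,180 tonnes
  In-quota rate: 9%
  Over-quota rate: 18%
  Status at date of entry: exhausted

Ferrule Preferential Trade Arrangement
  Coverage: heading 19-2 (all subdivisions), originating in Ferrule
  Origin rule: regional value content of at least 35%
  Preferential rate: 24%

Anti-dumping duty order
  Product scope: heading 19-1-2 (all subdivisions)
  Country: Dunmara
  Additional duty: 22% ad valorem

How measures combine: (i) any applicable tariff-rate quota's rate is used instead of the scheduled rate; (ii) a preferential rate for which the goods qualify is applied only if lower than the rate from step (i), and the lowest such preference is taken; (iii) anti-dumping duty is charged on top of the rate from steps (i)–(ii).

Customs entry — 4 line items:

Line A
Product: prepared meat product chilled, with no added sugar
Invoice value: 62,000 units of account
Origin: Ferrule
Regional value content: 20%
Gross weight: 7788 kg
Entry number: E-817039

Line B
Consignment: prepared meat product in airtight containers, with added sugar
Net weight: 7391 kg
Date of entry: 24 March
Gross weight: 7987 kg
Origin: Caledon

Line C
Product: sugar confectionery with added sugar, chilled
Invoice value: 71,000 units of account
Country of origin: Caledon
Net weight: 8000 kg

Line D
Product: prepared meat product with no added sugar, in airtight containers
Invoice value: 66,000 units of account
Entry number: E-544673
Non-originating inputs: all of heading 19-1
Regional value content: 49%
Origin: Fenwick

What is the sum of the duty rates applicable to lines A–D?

62%

Line A: prepared meat product → 19-2; chilled → 19-2-2; with no added sugar → 19-2-2-1. Scheduled 38%. Ferrule agreement on 19-2: RVC < 35%. → 38%.
Line B: prepared meat product → 19-2; in airtight containers → 19-2-1; with added sugar → 19-2-1-1. Scheduled 4%. No special measure applies. → 4%.
Line C: sugar confectionery → 19-1; chilled → 19-1-2; with added sugar → 19-1-2-2. Scheduled 9%. No special measure applies. → 9%.
Line D: prepared meat product → 19-2; in airtight containers → 19-2-1; with no added sugar → 19-2-1-2. Scheduled 11%. Fenwick agreement on 19-2-2-2: 19-2-1-2 not covered; Fenwick agreement on 19-1-1: 19-2-1-2 not covered. → 11%.
Sum: 38% + 4% + 9% + 11% = 62%.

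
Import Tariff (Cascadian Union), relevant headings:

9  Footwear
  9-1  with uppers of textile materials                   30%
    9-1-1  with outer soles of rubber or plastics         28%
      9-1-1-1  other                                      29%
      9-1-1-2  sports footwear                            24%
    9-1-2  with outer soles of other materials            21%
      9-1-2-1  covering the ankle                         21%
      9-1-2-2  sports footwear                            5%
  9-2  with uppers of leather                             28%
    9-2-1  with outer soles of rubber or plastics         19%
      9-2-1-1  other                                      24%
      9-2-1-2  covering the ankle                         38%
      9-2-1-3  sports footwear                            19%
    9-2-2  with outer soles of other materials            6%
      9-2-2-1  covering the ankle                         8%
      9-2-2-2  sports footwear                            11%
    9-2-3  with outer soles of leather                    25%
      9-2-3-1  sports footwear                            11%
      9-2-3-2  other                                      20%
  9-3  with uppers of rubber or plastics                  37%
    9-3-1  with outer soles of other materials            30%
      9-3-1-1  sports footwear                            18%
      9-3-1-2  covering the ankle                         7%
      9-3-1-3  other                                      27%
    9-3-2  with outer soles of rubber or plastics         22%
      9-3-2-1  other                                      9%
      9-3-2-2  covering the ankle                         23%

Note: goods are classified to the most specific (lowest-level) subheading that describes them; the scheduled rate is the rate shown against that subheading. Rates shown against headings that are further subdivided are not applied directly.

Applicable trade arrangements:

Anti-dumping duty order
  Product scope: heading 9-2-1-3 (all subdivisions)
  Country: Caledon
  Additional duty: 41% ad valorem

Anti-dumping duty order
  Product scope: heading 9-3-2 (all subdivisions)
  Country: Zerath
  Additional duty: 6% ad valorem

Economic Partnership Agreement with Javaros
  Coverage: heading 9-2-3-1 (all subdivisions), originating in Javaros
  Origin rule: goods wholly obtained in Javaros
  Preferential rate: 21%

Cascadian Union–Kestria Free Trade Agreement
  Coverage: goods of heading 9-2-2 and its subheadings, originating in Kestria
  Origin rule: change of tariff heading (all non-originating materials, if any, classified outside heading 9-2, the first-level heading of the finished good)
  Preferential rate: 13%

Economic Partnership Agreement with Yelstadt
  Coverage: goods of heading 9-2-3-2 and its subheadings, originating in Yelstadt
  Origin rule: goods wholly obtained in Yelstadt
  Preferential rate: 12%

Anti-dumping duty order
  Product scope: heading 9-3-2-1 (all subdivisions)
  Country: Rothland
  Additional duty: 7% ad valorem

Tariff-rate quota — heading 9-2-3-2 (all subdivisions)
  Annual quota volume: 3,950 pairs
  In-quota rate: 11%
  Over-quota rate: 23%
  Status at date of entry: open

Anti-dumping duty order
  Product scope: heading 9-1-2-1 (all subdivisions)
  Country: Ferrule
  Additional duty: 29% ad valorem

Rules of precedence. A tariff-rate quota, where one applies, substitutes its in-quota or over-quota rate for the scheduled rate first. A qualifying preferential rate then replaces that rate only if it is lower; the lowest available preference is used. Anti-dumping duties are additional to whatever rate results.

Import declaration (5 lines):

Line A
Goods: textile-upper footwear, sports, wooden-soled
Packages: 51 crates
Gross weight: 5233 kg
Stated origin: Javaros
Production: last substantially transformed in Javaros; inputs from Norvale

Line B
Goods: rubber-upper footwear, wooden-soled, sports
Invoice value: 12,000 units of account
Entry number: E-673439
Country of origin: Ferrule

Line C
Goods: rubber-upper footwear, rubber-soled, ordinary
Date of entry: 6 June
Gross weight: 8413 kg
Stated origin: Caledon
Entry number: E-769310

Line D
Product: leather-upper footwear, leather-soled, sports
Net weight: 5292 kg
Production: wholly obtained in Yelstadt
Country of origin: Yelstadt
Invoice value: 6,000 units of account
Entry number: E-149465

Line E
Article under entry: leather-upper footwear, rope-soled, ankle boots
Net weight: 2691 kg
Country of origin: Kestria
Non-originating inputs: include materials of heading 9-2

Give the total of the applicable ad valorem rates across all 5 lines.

Line A: textile-upper → 9-1; wooden-soled → 9-1-2; sports → 9-1-2-2. Scheduled 5%. Javaros agreement on 9-2-3-1: 9-1-2-2 not covered. → 5%.
Line B: rubber-upper → 9-3; wooden-soled → 9-3-1; sports → 9-3-1-1. Scheduled 18%. No special measure applies. → 18%.
Line C: rubber-upper → 9-3; rubber-soled → 9-3-2; ordinary → 9-3-2-1. Scheduled 9%. No special measure applies. → 9%.
Line D: leather-upper → 9-2; leather-soled → 9-2-3; sports → 9-2-3-1. Scheduled 11%. Yelstadt agreement on 9-2-3-2: 9-2-3-1 not covered. → 11%.
Line E: leather-upper → 9-2; rope-soled → 9-2-2; ankle boots → 9-2-2-1. Scheduled 8%. Kestria agreement on 9-2-2: CTH not met. → 8%.
Sum: 5% + 18% + 9% + 11% + 8% = 51%.

51%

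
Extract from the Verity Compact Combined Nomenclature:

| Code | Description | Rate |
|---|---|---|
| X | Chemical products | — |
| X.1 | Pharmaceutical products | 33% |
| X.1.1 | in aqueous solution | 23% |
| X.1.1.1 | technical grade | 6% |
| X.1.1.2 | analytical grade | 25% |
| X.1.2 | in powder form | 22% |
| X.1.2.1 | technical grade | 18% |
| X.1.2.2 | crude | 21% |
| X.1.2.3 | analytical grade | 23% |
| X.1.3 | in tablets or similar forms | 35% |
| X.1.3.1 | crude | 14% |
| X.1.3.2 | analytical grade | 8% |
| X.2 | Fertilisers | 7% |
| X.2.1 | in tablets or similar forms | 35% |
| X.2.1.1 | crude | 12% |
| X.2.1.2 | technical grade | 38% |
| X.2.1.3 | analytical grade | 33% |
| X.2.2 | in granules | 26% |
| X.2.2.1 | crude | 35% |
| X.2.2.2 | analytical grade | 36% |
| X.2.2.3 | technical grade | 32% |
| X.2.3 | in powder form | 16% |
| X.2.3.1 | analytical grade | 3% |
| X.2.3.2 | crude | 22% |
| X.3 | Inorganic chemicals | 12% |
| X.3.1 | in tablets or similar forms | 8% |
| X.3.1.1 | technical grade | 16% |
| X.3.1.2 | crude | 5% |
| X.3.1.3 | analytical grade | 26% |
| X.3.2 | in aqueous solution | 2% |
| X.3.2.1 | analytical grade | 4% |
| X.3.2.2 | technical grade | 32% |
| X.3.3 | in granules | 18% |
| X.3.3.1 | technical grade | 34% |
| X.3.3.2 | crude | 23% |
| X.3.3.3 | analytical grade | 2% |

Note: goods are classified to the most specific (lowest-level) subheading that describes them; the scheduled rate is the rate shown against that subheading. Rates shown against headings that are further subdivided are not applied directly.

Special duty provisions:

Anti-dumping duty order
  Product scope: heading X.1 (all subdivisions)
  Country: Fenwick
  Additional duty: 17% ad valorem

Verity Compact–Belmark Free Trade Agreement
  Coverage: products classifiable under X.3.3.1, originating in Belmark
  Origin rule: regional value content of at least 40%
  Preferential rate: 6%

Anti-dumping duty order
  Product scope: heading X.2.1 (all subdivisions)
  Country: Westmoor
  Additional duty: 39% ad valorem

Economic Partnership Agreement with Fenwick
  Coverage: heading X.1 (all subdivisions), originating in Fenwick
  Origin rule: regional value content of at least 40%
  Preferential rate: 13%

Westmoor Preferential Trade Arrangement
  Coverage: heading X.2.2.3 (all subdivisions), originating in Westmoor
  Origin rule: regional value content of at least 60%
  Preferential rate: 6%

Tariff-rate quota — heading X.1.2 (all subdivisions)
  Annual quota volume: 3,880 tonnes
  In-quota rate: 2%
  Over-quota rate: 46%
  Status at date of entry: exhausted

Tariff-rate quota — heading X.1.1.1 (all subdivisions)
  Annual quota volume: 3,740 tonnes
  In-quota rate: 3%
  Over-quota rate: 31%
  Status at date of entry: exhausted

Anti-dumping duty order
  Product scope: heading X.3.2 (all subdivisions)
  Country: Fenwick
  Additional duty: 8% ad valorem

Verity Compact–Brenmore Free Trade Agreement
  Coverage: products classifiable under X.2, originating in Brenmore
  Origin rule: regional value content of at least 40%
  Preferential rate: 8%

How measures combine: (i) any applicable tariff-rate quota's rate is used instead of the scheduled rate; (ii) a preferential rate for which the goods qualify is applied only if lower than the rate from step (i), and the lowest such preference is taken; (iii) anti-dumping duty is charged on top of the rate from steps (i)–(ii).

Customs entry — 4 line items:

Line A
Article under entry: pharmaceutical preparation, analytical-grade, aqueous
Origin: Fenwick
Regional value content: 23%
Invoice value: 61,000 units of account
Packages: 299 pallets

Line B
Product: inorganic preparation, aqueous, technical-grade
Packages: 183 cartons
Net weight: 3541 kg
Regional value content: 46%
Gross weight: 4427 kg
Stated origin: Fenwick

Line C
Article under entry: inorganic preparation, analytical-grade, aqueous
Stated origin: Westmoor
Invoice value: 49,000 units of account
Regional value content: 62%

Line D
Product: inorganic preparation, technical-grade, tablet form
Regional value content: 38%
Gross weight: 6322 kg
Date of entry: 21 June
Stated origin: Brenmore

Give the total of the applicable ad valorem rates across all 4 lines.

Line A: pharmaceutical → X.1; aqueous → X.1.1; analytical-grade → X.1.1.2. Scheduled 25%. Fenwick agreement on X.1: RVC < 40%; anti-dumping (Fenwick, X.1): +17%; total 25% + 17% = 42%. → 42%.
Line B: inorganic → X.3; aqueous → X.3.2; technical-grade → X.3.2.2. Scheduled 32%. Fenwick agreement on X.1: X.3.2.2 not covered; anti-dumping (Fenwick, X.3.2): +8%; total 32% + 8% = 40%. → 40%.
Line C: inorganic → X.3; aqueous → X.3.2; analytical-grade → X.3.2.1. Scheduled 4%. Westmoor agreement on X.2.2.3: X.3.2.1 not covered. → 4%.
Line D: inorganic → X.3; tablet form → X.3.1; technical-grade → X.3.1.1. Scheduled 16%. Brenmore agreement on X.2: X.3.1.1 not covered. → 16%.
Sum: 42% + 40% + 4% + 16% = 102%.

102%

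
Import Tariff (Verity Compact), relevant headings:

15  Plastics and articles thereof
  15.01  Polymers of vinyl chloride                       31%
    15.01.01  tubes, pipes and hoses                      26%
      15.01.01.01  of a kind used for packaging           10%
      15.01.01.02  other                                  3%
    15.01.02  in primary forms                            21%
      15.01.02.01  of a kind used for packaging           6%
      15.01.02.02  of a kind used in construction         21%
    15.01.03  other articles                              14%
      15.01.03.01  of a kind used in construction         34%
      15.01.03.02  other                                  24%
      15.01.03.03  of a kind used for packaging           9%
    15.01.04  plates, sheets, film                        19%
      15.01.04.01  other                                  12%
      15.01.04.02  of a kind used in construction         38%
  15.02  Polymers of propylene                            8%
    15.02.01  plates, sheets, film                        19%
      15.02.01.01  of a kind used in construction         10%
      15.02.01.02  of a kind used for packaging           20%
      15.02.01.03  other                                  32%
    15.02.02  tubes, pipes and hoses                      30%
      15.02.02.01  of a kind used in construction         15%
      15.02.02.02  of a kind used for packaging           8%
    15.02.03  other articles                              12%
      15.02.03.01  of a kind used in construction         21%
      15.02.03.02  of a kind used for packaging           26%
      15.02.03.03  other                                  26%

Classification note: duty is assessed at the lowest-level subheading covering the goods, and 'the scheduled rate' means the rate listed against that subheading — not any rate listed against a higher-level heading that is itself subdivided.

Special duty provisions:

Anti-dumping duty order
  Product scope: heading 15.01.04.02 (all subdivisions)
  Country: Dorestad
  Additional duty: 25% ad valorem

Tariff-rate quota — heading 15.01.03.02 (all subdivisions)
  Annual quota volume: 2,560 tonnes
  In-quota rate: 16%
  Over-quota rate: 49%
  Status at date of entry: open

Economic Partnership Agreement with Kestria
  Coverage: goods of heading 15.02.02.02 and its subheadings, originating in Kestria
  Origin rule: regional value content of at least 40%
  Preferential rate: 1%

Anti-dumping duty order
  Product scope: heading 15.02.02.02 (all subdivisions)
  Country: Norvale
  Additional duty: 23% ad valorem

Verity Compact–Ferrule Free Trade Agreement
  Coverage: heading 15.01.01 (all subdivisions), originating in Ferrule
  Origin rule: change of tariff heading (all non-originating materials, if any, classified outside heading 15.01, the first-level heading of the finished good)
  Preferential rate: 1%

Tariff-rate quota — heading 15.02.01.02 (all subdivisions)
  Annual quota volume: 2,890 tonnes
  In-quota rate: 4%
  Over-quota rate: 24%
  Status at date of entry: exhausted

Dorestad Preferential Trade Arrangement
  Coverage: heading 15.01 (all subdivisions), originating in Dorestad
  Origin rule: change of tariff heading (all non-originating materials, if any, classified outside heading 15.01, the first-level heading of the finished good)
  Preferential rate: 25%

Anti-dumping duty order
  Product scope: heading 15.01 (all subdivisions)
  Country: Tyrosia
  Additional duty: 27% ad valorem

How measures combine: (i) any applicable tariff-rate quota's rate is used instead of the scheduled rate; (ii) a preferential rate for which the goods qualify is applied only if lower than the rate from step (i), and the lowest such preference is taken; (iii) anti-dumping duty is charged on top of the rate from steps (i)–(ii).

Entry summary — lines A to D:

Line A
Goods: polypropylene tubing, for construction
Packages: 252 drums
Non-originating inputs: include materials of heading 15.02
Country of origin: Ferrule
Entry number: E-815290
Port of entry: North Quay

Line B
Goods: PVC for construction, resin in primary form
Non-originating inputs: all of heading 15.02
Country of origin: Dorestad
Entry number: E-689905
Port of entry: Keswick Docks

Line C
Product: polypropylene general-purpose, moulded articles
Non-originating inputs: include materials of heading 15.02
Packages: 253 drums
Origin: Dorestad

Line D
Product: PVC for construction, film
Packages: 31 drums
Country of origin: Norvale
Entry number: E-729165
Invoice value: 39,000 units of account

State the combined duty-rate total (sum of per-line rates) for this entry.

100%

Line A: polypropylene → 15.02; tubing → 15.02.02; for construction → 15.02.02.01. Scheduled 15%. Ferrule agreement on 15.01.01: 15.02.02.01 not covered. → 15%.
Line B: PVC → 15.01; resin in primary form → 15.01.02; for construction → 15.01.02.02. Scheduled 21%. Dorestad agreement on 15.01: CTH met → 25% available; preference 25% not lower than 21% → no reduction. → 21%.
Line C: polypropylene → 15.02; moulded articles → 15.02.03; general-purpose → 15.02.03.03. Scheduled 26%. Dorestad agreement on 15.01: 15.02.03.03 not covered. → 26%.
Line D: PVC → 15.01; film → 15.01.04; for construction → 15.01.04.02. Scheduled 38%. No special measure applies. → 38%.
Sum: 15% + 21% + 26% + 38% = 100%.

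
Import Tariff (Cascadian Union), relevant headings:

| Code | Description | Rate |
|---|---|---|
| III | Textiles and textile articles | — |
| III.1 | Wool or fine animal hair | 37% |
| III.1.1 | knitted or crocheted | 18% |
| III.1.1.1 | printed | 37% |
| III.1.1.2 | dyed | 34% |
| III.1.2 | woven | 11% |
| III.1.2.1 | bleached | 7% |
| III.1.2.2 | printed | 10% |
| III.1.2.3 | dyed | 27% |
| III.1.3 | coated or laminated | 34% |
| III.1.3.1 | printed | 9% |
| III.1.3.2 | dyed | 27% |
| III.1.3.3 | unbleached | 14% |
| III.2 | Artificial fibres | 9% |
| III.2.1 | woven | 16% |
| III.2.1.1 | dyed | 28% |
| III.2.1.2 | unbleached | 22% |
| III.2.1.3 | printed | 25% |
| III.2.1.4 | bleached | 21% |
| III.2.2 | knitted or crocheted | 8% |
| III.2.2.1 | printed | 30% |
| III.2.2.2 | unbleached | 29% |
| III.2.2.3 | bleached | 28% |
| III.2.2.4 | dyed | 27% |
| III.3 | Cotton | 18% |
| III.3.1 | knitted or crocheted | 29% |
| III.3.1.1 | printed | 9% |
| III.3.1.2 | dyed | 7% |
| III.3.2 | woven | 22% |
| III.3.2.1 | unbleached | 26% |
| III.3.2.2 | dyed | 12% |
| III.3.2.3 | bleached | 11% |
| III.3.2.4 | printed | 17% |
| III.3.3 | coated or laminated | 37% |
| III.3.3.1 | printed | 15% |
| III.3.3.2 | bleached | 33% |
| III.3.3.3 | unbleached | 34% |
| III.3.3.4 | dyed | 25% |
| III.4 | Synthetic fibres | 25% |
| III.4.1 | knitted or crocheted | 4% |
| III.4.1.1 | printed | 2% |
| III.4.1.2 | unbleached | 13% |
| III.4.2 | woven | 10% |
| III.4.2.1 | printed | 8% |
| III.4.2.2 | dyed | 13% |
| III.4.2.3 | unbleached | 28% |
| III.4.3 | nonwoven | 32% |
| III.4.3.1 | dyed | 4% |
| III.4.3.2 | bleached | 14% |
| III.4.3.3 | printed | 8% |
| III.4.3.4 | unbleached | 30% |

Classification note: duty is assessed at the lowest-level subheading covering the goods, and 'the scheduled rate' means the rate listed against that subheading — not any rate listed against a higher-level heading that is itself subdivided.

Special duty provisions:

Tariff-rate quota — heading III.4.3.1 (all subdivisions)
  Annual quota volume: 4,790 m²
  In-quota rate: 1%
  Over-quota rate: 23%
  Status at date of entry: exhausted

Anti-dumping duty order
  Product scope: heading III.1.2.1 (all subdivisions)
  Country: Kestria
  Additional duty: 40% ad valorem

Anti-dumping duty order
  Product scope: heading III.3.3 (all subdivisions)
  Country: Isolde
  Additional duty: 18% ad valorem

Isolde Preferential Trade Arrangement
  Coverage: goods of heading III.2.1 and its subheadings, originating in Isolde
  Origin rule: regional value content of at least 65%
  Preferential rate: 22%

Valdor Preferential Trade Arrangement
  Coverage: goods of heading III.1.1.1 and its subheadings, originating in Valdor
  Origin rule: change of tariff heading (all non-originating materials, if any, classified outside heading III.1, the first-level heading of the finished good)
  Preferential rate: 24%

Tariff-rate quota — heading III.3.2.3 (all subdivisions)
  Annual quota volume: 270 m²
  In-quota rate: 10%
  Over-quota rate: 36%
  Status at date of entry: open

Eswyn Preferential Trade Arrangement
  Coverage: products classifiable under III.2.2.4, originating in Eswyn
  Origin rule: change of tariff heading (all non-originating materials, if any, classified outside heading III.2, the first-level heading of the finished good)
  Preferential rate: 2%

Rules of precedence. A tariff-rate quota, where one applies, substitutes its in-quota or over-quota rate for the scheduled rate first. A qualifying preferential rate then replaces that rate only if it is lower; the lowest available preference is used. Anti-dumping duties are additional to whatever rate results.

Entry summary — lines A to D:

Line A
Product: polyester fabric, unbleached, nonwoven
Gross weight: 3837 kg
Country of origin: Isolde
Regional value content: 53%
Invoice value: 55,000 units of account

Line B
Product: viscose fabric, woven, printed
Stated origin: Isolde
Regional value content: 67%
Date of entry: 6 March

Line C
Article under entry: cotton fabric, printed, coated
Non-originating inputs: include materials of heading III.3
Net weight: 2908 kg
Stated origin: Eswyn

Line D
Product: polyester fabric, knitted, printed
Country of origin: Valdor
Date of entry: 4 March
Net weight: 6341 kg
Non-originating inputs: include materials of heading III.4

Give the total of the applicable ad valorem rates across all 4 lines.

Line A: polyester → III.4; nonwoven → III.4.3; unbleached → III.4.3.4. Scheduled 30%. Isolde agreement on III.2.1: III.4.3.4 not covered. → 30%.
Line B: viscose → III.2; woven → III.2.1; printed → III.2.1.3. Scheduled 25%. Isolde agreement on III.2.1: RVC ≥ 65% → 22% available; preferential 22%. → 22%.
Line C: cotton → III.3; coated → III.3.3; printed → III.3.3.1. Scheduled 15%. Eswyn agreement on III.2.2.4: III.3.3.1 not covered. → 15%.
Line D: polyester → III.4; knitted → III.4.1; printed → III.4.1.1. Scheduled 2%. Valdor agreement on III.1.1.1: III.4.1.1 not covered. → 2%.
Sum: 30% + 22% + 15% + 2% = 69%.

69%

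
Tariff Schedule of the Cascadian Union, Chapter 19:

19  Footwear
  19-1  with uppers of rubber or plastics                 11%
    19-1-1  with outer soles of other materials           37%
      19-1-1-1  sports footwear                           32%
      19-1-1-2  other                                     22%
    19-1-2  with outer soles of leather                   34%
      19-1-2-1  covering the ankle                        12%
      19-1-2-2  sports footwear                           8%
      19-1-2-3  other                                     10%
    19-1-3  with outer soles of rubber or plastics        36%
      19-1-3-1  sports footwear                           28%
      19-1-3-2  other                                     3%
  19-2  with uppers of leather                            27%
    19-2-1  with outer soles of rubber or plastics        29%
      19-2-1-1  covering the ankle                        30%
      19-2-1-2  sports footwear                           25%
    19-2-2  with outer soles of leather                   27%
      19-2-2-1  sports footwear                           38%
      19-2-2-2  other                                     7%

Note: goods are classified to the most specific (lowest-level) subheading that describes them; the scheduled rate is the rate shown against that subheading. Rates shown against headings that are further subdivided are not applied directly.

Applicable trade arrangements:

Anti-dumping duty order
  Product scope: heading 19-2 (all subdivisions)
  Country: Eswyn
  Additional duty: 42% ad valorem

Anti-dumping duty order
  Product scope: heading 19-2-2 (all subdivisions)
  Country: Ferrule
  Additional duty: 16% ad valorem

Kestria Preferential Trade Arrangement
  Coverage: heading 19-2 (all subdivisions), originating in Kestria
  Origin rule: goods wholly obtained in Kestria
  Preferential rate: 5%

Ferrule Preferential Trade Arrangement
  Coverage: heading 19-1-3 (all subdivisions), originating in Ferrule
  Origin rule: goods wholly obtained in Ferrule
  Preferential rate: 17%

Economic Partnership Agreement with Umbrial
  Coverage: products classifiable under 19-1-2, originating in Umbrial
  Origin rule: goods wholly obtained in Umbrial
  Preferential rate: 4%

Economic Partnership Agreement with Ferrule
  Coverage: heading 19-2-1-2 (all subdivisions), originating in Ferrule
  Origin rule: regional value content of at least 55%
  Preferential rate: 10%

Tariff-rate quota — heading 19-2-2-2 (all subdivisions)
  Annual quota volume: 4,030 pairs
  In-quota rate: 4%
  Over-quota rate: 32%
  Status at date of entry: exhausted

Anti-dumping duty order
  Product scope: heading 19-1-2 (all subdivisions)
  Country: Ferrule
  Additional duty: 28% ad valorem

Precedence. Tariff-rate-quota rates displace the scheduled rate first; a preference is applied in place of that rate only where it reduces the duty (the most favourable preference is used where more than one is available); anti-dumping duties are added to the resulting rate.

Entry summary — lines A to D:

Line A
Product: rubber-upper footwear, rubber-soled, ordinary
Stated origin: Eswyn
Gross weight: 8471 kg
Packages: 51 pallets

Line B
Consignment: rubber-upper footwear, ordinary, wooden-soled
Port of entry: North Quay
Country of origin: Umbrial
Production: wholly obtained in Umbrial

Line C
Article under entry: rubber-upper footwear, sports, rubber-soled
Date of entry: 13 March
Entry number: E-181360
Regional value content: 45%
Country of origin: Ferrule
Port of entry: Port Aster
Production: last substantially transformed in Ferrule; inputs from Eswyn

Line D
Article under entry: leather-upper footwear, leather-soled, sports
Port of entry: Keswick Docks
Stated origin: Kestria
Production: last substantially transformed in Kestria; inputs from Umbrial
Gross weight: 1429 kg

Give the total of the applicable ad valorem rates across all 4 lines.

Line A: rubber-upper → 19-1; rubber-soled → 19-1-3; ordinary → 19-1-3-2. Scheduled 3%. No special measure applies. → 3%.
Line B: rubber-upper → 19-1; wooden-soled → 19-1-1; ordinary → 19-1-1-2. Scheduled 22%. Umbrial agreement on 19-1-2: 19-1-1-2 not covered. → 22%.
Line C: rubber-upper → 19-1; rubber-soled → 19-1-3; sports → 19-1-3-1. Scheduled 28%. Ferrule agreement on 19-1-3: not wholly obtained; Ferrule agreement on 19-2-1-2: 19-1-3-1 not covered. → 28%.
Line D: leather-upper → 19-2; leather-soled → 19-2-2; sports → 19-2-2-1. Scheduled 38%. Kestria agreement on 19-2: not wholly obtained. → 38%.
Sum: 3% + 22% + 28% + 38% = 91%.

91%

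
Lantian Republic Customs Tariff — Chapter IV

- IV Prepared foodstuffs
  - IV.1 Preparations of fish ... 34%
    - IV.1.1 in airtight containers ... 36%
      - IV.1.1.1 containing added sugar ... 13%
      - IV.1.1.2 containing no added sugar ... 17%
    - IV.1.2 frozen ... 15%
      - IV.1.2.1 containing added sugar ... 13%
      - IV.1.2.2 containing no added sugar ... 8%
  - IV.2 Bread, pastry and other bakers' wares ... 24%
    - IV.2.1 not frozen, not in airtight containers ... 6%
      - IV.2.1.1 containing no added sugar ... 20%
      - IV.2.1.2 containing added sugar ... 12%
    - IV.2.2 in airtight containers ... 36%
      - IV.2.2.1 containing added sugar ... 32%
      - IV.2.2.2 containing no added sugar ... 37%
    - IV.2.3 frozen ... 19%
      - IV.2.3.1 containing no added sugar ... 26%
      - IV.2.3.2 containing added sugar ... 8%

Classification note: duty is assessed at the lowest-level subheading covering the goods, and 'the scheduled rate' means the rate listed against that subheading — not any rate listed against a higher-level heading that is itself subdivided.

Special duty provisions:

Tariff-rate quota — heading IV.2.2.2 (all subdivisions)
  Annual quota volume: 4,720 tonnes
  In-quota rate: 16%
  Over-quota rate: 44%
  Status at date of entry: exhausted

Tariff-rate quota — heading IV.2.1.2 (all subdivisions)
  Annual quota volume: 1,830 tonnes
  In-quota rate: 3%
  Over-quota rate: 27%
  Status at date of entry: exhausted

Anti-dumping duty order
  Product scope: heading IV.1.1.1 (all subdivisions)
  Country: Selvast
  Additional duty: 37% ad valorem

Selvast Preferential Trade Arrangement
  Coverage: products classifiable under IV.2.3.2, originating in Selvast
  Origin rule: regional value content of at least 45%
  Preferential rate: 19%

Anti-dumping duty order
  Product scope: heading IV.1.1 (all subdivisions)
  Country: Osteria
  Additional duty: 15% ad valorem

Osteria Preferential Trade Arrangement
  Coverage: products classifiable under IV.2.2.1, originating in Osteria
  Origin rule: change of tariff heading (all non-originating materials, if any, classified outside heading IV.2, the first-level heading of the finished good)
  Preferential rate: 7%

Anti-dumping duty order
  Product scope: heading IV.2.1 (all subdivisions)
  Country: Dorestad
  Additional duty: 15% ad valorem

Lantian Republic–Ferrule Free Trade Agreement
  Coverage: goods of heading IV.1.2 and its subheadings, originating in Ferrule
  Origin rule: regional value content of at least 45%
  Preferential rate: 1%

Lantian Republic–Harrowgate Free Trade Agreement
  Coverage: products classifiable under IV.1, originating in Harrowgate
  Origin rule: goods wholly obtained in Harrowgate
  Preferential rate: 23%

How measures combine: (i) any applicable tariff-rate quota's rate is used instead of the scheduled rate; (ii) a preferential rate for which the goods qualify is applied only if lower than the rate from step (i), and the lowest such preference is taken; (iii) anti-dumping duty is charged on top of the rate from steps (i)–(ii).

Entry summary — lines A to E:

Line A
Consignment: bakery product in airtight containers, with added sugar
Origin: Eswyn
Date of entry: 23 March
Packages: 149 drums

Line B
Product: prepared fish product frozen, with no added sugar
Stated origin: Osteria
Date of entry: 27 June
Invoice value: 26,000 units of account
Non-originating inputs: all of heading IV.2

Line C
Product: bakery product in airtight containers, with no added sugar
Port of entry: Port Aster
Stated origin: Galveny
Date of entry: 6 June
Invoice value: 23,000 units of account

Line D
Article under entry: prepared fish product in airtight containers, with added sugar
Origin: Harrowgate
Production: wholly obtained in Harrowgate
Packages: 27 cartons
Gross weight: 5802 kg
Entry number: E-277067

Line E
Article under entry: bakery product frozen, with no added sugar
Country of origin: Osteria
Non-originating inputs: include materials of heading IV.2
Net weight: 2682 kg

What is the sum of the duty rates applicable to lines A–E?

Line A: bakery product → IV.2; in airtight containers → IV.2.2; with added sugar → IV.2.2.1. Scheduled 32%. No special measure applies. → 32%.
Line B: prepared fish product → IV.1; frozen → IV.1.2; with no added sugar → IV.1.2.2. Scheduled 8%. Osteria agreement on IV.2.2.1: IV.1.2.2 not covered. → 8%.
Line C: bakery product → IV.2; in airtight containers → IV.2.2; with no added sugar → IV.2.2.2. Scheduled 37%. quota on IV.2.2.2 exhausted → over-quota 44%. → 44%.
Line D: prepared fish product → IV.1; in airtight containers → IV.1.1; with added sugar → IV.1.1.1. Scheduled 13%. Harrowgate agreement on IV.1: wholly obtained → 23% available; preference 23% not lower than 13% → no reduction. → 13%.
Line E: bakery product → IV.2; frozen → IV.2.3; with no added sugar → IV.2.3.1. Scheduled 26%. Osteria agreement on IV.2.2.1: IV.2.3.1 not covered. → 26%.
Sum: 32% + 8% + 44% + 13% + 26% = 123%.

123%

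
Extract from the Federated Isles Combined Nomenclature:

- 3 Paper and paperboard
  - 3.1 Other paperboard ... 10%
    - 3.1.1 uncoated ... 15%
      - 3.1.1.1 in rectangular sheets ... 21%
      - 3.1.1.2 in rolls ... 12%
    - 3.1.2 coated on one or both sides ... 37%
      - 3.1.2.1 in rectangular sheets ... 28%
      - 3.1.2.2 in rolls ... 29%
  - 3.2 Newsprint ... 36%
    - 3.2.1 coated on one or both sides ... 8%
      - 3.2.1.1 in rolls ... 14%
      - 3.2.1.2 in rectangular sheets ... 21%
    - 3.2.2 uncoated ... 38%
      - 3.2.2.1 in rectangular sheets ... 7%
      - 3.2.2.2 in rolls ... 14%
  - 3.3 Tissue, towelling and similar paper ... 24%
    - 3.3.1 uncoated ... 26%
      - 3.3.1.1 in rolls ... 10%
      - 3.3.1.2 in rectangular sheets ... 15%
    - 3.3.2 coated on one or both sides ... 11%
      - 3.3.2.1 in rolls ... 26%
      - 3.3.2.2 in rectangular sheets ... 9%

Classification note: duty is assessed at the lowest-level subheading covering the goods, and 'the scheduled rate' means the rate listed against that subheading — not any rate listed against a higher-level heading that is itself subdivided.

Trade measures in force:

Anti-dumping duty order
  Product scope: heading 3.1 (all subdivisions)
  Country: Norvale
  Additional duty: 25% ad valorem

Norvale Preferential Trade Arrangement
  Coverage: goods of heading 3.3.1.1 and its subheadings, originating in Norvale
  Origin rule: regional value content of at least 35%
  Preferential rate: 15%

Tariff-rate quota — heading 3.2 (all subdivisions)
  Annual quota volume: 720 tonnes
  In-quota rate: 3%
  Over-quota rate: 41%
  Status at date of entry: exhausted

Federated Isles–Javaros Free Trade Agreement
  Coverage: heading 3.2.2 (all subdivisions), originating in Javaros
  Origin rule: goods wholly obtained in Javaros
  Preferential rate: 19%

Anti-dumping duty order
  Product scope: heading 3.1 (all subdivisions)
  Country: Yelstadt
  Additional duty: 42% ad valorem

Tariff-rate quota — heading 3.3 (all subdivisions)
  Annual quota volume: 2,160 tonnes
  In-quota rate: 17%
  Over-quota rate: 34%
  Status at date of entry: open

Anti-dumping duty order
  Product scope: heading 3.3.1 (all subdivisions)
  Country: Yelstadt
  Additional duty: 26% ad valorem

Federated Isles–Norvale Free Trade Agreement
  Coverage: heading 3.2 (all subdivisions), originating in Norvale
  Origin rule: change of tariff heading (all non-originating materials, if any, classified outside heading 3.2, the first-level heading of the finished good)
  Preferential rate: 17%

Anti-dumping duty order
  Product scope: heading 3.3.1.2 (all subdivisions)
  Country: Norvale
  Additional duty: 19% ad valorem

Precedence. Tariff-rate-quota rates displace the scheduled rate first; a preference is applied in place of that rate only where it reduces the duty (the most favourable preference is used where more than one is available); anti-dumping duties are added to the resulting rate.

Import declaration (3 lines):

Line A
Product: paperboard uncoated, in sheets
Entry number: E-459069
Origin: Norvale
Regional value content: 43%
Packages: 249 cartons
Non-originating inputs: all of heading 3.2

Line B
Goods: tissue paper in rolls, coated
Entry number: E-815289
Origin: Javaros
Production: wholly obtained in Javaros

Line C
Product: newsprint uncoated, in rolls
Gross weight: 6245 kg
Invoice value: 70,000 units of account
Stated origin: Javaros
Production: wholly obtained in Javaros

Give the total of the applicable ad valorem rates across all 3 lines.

Line A: paperboard → 3.1; uncoated → 3.1.1; in sheets → 3.1.1.1. Scheduled 21%. Norvale agreement on 3.3.1.1: 3.1.1.1 not covered; Norvale agreement on 3.2: 3.1.1.1 not covered; anti-dumping (Norvale, 3.1): +25%; total 21% + 25% = 46%. → 46%.
Line B: tissue paper → 3.3; coated → 3.3.2; in rolls → 3.3.2.1. Scheduled 26%. quota on 3.3 open → in-quota 17%; Javaros agreement on 3.2.2: 3.3.2.1 not covered. → 17%.
Line C: newsprint → 3.2; uncoated → 3.2.2; in rolls → 3.2.2.2. Scheduled 14%. quota on 3.2 exhausted → over-quota 41%; Javaros agreement on 3.2.2: wholly obtained → 19% available; preferential 19%. → 19%.
Sum: 46% + 17% + 19% = 82%.

82%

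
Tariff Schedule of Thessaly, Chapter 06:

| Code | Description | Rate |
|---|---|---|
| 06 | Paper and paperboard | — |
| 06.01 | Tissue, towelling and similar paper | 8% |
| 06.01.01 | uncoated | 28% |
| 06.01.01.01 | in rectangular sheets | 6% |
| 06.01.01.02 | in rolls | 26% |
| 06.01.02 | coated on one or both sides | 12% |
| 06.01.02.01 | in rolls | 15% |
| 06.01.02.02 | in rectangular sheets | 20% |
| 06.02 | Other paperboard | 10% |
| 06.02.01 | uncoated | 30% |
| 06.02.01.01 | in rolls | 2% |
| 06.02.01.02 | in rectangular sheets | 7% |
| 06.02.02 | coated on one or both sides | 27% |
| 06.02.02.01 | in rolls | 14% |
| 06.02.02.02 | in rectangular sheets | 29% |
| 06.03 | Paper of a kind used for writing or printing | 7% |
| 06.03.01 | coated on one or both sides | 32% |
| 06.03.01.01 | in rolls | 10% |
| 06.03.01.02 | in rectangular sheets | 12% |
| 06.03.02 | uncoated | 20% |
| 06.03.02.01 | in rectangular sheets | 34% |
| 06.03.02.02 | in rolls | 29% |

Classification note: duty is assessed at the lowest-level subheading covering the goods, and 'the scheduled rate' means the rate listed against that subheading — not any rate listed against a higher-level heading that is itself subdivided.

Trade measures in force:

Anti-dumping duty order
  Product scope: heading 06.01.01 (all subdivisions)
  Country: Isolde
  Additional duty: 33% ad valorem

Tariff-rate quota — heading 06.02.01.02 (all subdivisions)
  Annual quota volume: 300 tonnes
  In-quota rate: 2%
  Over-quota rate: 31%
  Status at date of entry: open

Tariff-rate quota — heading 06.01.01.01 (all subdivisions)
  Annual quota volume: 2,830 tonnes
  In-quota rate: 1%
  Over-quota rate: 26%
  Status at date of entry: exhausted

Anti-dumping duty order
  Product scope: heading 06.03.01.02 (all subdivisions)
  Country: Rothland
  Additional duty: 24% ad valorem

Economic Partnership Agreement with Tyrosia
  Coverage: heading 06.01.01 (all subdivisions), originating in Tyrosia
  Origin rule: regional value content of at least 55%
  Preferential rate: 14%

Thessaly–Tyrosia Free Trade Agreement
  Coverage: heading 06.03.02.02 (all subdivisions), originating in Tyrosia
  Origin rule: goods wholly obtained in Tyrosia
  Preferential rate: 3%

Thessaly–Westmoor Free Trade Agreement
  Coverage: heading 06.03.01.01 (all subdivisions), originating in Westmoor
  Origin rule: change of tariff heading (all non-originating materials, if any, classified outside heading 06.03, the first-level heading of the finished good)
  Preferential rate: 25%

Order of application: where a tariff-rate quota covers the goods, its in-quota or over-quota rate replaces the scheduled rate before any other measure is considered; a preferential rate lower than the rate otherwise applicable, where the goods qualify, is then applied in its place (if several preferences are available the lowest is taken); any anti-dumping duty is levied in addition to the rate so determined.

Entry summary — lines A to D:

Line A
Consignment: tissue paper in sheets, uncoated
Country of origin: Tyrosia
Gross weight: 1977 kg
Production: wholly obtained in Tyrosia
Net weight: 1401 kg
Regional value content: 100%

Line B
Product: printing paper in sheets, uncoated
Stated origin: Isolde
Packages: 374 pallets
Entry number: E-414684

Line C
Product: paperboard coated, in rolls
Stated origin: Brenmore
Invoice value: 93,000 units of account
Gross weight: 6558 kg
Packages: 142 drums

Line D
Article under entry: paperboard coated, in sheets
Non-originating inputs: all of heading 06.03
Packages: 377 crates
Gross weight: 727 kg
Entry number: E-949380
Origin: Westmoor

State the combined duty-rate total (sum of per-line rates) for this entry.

Line A: tissue paper → 06.01; uncoated → 06.01.01; in sheets → 06.01.01.01. Scheduled 6%. quota on 06.01.01.01 exhausted → over-quota 26%; Tyrosia agreement on 06.01.01: RVC ≥ 55% → 14% available; Tyrosia agreement on 06.03.02.02: 06.01.01.01 not covered; preferential 14%. → 14%.
Line B: printing paper → 06.03; uncoated → 06.03.02; in sheets → 06.03.02.01. Scheduled 34%. No special measure applies. → 34%.
Line C: paperboard → 06.02; coated → 06.02.02; in rolls → 06.02.02.01. Scheduled 14%. No special measure applies. → 14%.
Line D: paperboard → 06.02; coated → 06.02.02; in sheets → 06.02.02.02. Scheduled 29%. Westmoor agreement on 06.03.01.01: 06.02.02.02 not covered. → 29%.
Sum: 14% + 34% + 14% + 29% = 91%.

91%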